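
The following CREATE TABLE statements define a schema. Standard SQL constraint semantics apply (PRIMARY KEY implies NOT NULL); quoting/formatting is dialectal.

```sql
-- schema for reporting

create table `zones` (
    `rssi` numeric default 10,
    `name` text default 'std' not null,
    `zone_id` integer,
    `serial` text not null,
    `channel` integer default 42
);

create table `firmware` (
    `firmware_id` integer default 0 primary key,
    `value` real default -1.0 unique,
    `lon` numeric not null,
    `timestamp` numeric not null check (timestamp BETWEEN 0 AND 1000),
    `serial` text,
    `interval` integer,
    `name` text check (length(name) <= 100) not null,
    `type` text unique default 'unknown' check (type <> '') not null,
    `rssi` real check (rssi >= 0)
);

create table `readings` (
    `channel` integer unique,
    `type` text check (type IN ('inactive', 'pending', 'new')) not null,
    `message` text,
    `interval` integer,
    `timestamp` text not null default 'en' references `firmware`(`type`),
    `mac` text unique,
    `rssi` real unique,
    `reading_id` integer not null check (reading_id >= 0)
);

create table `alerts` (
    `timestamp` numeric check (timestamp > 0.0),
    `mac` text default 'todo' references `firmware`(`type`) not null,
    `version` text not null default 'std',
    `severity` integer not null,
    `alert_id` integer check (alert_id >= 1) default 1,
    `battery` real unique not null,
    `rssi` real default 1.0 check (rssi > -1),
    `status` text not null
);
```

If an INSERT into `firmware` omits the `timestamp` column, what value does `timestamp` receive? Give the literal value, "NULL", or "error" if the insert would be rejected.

timestamp has no DEFAULT clause.
Omitting it would insert NULL, but it is declared NOT NULL, so the INSERT fails.

error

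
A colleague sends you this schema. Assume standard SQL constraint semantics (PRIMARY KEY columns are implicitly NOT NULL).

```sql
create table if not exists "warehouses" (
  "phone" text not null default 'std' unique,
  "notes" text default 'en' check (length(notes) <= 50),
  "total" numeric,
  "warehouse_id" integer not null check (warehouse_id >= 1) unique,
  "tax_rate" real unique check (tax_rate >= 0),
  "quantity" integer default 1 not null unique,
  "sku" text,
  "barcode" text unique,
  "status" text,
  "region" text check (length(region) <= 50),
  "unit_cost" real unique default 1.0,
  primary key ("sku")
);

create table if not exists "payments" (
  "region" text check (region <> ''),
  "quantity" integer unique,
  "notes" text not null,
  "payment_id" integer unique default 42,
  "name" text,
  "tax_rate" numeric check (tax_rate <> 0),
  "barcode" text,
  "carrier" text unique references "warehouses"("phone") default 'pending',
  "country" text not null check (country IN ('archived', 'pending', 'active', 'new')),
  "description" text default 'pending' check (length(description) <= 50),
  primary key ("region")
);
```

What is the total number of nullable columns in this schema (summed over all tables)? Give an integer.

14

warehouses: 7 nullable (notes, total, tax_rate, barcode, status, region, unit_cost — PK (sku) and explicit NOT NULL columns excluded).
payments: 7 nullable (quantity, payment_id, name, tax_rate, barcode, carrier, description — PK (region) and explicit NOT NULL columns excluded).
Total: 7 + 7 = 14.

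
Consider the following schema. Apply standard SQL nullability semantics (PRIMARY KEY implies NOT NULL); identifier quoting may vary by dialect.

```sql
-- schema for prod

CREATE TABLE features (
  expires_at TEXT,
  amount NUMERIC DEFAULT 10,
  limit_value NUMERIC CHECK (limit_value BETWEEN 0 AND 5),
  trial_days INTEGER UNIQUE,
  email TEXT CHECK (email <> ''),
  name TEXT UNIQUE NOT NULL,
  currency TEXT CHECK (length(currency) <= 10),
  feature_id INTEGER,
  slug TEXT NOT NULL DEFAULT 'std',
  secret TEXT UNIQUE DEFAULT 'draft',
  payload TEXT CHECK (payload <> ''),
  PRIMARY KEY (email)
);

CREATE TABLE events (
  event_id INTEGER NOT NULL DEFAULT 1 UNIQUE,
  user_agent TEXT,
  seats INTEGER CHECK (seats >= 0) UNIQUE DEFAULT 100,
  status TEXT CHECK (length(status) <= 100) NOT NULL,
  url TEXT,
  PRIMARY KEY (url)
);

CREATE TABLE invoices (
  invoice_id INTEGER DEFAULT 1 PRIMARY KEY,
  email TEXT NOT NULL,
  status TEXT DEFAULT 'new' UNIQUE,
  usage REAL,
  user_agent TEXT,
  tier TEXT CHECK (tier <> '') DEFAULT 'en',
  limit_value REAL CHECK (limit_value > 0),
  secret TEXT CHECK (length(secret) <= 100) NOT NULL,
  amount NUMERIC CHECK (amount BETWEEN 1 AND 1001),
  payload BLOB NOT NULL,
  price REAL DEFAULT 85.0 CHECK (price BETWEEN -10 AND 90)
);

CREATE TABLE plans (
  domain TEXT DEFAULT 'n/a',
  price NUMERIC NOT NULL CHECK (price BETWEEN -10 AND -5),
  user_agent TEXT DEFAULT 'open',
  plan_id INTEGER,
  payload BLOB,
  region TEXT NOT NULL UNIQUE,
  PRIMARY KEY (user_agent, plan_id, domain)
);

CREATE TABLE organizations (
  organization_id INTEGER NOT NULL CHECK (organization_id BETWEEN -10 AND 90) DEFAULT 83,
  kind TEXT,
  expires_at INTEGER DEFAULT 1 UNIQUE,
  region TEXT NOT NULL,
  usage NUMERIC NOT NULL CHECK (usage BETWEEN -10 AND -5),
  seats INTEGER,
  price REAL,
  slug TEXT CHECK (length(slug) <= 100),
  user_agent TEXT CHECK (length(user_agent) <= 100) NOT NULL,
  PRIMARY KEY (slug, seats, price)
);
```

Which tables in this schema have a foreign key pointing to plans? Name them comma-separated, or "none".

none

No REFERENCES clause anywhere in the schema names plans.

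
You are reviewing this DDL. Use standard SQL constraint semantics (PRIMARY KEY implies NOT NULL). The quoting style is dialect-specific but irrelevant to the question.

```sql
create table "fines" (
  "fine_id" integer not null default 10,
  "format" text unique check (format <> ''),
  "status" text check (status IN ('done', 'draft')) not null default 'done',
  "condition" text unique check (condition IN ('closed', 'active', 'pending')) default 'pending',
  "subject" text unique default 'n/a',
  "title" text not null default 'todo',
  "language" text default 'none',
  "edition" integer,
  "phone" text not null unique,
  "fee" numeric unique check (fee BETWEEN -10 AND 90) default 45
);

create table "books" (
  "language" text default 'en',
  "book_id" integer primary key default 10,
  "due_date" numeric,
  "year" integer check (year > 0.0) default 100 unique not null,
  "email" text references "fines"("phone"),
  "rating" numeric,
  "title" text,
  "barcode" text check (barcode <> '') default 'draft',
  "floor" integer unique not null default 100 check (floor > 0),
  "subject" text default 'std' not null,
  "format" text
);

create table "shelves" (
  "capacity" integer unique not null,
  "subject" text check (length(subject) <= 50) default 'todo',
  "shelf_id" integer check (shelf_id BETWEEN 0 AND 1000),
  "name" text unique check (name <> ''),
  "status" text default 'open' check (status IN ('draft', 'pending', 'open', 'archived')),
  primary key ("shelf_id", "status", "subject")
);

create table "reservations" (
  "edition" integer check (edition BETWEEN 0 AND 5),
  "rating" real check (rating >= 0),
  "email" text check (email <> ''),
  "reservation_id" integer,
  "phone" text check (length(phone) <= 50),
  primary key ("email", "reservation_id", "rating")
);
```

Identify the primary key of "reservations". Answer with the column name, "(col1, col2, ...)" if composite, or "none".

A table-level PRIMARY KEY clause names 3 columns: email, reservation_id, rating.
This is a composite key — the combination is unique, not each column individually.

(email, reservation_id, rating)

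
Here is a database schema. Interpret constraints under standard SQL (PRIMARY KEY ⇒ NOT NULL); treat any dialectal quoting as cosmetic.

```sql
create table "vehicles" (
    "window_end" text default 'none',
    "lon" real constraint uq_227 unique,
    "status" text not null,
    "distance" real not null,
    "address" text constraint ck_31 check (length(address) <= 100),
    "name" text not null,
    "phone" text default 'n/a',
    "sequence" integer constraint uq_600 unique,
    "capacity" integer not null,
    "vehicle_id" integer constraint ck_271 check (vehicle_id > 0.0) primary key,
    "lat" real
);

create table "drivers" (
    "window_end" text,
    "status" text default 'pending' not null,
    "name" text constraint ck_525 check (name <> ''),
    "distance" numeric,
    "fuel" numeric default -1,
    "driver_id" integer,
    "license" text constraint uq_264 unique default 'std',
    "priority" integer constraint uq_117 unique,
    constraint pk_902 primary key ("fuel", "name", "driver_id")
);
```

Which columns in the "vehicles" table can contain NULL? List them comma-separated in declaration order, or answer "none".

window_end, lon, address, phone, sequence, lat

- window_end: DEFAULT only fills an omitted column; an explicit NULL is still allowed → nullable.
- lon: UNIQUE does not imply NOT NULL → nullable.
- status: declared NOT NULL → not nullable.
- distance: declared NOT NULL → not nullable.
- address: CHECK does not forbid NULL (a CHECK constraint passes when its expression is NULL) → nullable.
- name: declared NOT NULL → not nullable.
- phone: DEFAULT only fills an omitted column; an explicit NULL is still allowed → nullable.
- sequence: UNIQUE does not imply NOT NULL → nullable.
- capacity: declared NOT NULL → not nullable.
- vehicle_id: part of the PRIMARY KEY, which implies NOT NULL → not nullable.
- lat: no NOT NULL constraint applies → nullable.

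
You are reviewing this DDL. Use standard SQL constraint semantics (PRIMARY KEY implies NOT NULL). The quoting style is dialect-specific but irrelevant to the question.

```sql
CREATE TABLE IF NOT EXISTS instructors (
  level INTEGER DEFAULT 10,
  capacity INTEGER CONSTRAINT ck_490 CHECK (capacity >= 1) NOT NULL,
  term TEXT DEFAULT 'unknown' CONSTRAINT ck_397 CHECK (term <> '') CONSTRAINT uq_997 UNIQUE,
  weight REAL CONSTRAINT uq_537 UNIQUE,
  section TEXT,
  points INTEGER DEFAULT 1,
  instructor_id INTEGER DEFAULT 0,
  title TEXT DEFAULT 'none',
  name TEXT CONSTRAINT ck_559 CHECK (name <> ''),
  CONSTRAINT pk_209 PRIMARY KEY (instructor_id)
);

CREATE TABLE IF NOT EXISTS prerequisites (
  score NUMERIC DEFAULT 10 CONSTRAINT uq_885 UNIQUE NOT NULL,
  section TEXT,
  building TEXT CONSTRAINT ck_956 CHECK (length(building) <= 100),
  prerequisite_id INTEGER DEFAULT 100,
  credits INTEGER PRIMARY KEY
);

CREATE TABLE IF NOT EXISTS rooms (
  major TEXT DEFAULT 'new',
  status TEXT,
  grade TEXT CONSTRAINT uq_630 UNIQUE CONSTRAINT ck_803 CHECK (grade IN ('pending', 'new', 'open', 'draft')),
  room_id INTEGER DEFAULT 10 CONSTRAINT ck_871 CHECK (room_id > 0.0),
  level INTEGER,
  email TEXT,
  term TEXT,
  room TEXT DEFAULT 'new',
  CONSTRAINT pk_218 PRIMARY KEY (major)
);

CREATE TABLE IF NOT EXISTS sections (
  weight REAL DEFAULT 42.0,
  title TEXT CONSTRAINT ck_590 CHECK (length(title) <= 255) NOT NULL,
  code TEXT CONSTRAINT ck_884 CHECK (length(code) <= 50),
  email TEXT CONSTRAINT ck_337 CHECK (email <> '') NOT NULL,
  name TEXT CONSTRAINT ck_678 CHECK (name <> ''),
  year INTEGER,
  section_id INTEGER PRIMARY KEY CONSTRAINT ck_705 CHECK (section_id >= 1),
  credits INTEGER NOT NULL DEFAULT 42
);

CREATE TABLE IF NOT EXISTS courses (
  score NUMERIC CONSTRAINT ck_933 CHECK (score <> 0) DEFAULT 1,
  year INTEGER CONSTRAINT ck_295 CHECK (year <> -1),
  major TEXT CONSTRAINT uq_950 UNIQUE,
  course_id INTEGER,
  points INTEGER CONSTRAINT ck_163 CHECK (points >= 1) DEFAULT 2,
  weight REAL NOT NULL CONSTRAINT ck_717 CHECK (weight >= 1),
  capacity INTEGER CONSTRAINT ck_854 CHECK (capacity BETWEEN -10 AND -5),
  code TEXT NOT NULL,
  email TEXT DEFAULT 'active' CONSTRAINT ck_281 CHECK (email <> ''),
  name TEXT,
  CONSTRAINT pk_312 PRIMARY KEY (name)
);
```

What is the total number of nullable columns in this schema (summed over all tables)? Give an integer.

28

instructors: 7 nullable (level, term, weight, section, points, title, name — PK (instructor_id) and explicit NOT NULL columns excluded).
prerequisites: 3 nullable (section, building, prerequisite_id — PK (credits) and explicit NOT NULL columns excluded).
rooms: 7 nullable (status, grade, room_id, level, email, term, room — PK (major) and explicit NOT NULL columns excluded).
sections: 4 nullable (weight, code, name, year — PK (section_id) and explicit NOT NULL columns excluded).
courses: 7 nullable (score, year, major, course_id, points, capacity, email — PK (name) and explicit NOT NULL columns excluded).
Total: 7 + 3 + 7 + 4 + 7 = 28.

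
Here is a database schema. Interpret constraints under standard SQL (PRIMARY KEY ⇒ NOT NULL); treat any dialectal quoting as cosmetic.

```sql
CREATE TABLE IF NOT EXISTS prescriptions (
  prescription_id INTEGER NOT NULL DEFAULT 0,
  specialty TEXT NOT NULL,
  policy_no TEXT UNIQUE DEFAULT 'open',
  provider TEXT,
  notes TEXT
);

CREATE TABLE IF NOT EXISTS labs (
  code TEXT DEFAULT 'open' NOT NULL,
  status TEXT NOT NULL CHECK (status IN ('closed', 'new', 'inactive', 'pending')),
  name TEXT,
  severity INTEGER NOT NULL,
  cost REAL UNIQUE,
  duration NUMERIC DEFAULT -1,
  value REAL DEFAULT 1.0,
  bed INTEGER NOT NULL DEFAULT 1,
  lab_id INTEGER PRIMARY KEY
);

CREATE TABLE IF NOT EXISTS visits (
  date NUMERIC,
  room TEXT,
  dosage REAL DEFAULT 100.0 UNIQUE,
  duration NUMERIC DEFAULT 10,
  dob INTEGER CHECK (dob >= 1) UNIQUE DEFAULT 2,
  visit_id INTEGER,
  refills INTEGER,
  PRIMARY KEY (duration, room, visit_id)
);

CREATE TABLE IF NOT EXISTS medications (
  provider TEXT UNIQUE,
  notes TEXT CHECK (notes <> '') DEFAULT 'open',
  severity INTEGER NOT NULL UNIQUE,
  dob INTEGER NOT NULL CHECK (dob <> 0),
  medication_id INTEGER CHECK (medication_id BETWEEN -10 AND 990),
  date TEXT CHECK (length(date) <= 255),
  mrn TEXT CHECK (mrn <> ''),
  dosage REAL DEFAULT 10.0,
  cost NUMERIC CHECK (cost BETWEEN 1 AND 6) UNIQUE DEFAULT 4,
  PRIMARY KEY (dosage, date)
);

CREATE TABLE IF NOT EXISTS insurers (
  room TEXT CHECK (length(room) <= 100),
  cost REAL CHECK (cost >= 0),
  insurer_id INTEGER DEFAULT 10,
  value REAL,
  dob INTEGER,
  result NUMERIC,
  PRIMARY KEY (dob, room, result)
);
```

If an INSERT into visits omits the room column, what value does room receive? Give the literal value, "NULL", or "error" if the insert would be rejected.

room has no DEFAULT clause.
Omitting it would insert NULL, but it is part of the PRIMARY KEY, so the INSERT fails.

error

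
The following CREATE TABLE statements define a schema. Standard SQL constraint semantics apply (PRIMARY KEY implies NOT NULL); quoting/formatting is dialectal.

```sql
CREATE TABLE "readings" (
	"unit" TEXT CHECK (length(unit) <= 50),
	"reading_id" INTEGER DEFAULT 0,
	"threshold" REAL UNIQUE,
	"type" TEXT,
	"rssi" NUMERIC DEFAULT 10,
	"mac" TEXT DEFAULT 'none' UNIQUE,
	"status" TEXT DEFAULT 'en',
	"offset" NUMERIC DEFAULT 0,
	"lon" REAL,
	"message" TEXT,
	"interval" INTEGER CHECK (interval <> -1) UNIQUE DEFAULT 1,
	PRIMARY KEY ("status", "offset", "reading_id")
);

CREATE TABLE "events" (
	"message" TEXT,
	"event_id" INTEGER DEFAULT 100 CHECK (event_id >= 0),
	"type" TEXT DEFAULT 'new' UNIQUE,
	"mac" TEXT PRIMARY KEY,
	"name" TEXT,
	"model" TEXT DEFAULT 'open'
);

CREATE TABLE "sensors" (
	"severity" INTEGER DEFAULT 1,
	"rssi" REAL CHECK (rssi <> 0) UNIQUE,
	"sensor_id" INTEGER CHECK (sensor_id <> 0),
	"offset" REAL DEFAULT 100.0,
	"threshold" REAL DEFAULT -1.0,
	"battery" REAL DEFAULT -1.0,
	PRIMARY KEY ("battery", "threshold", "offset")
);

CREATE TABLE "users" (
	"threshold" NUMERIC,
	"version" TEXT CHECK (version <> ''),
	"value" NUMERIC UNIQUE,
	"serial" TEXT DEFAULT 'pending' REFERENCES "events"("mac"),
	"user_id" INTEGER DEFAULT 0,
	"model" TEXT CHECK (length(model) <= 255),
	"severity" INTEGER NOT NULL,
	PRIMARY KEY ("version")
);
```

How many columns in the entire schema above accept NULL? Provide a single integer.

readings: 8 nullable (unit, threshold, type, rssi, mac, lon, message, interval — PK (status, offset, reading_id) and explicit NOT NULL columns excluded).
events: 5 nullable (message, event_id, type, name, model — PK (mac) and explicit NOT NULL columns excluded).
sensors: 3 nullable (severity, rssi, sensor_id — PK (battery, threshold, offset) and explicit NOT NULL columns excluded).
users: 5 nullable (threshold, value, serial, user_id, model — PK (version) and explicit NOT NULL columns excluded).
Total: 8 + 5 + 3 + 5 = 21.

21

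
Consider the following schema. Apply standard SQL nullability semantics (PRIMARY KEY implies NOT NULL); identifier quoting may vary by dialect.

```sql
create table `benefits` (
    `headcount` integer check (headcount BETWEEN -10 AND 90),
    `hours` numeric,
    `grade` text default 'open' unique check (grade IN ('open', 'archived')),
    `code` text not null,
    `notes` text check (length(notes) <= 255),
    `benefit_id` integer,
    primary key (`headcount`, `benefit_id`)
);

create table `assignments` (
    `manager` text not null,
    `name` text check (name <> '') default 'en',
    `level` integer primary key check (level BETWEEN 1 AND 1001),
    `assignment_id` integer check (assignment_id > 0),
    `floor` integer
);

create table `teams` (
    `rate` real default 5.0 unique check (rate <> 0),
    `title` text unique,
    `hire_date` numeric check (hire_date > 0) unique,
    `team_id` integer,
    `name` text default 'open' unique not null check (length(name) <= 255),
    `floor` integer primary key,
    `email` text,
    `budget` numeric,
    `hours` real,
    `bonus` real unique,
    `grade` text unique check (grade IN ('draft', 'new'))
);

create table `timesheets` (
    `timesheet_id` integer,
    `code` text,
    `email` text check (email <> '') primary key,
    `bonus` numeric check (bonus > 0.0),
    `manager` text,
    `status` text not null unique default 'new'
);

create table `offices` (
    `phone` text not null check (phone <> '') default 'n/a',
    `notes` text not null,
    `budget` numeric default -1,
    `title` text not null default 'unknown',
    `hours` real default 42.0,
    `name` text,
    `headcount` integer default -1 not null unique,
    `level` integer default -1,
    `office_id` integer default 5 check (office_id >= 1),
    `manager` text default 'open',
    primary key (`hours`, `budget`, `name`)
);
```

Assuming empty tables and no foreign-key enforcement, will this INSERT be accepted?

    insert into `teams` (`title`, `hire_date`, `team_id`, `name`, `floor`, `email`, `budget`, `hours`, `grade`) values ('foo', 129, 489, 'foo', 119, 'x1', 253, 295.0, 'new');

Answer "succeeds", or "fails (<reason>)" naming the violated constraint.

NOT NULL columns: floor is supplied; name is supplied.
CHECK constraints: 129 satisfies (hire_date > 0); 'foo' satisfies (length(name) <= 255); 'new' satisfies (grade IN ('draft', 'new')).
No constraint is violated.

succeeds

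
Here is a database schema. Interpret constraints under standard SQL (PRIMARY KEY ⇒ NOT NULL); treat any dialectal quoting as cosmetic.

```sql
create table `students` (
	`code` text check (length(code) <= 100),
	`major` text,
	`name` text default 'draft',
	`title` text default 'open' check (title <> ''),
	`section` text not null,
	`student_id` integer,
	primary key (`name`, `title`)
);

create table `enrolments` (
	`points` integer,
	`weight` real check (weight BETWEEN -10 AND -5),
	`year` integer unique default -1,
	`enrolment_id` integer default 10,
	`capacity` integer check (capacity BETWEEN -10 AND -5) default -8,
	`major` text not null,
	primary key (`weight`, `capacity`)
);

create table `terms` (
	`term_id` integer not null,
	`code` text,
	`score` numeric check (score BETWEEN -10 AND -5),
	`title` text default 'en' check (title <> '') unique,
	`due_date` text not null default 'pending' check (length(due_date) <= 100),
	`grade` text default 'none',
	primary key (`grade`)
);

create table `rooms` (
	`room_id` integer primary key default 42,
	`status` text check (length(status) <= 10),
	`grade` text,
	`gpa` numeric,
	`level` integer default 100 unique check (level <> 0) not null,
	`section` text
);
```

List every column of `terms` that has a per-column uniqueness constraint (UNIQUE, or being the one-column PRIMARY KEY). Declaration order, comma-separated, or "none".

title, grade

- term_id: no UNIQUE or single-column PK constraint.
- code: no UNIQUE or single-column PK constraint.
- score: no UNIQUE or single-column PK constraint.
- title: declared UNIQUE → unique.
- due_date: no UNIQUE or single-column PK constraint.
- grade: single-column PRIMARY KEY → unique.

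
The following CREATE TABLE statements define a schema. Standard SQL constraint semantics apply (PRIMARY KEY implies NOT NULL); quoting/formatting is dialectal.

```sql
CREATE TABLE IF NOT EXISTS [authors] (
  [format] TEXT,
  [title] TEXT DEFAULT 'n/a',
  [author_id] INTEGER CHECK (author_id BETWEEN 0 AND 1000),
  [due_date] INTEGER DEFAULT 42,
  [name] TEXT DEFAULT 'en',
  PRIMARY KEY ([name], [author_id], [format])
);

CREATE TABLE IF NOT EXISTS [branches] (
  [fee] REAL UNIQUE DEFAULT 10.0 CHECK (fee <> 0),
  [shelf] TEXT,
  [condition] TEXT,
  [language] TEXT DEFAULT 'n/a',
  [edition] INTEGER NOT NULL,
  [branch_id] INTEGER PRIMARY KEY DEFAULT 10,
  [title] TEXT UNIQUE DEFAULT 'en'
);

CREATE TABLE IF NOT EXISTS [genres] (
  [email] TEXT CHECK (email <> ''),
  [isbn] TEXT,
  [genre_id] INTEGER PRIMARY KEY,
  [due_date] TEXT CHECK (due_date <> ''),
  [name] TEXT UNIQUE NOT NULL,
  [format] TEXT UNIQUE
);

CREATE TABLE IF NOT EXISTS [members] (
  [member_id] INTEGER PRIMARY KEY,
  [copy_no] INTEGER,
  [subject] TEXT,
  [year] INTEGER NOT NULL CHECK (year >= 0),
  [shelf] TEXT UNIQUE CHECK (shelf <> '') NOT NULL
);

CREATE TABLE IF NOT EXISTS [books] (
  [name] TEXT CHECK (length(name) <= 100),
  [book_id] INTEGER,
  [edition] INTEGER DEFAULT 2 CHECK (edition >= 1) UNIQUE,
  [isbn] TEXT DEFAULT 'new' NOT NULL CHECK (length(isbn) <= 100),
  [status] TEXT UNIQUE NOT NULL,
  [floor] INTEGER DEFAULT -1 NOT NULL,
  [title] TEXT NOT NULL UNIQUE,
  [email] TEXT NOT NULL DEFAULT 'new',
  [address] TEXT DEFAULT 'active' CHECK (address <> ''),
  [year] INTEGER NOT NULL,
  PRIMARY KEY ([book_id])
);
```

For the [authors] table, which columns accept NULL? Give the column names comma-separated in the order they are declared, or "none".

- format: part of the PRIMARY KEY, which implies NOT NULL → not nullable.
- title: DEFAULT only fills an omitted column; an explicit NULL is still allowed → nullable.
- author_id: part of the PRIMARY KEY, which implies NOT NULL → not nullable.
- due_date: DEFAULT only fills an omitted column; an explicit NULL is still allowed → nullable.
- name: part of the PRIMARY KEY, which implies NOT NULL → not nullable.

title, due_date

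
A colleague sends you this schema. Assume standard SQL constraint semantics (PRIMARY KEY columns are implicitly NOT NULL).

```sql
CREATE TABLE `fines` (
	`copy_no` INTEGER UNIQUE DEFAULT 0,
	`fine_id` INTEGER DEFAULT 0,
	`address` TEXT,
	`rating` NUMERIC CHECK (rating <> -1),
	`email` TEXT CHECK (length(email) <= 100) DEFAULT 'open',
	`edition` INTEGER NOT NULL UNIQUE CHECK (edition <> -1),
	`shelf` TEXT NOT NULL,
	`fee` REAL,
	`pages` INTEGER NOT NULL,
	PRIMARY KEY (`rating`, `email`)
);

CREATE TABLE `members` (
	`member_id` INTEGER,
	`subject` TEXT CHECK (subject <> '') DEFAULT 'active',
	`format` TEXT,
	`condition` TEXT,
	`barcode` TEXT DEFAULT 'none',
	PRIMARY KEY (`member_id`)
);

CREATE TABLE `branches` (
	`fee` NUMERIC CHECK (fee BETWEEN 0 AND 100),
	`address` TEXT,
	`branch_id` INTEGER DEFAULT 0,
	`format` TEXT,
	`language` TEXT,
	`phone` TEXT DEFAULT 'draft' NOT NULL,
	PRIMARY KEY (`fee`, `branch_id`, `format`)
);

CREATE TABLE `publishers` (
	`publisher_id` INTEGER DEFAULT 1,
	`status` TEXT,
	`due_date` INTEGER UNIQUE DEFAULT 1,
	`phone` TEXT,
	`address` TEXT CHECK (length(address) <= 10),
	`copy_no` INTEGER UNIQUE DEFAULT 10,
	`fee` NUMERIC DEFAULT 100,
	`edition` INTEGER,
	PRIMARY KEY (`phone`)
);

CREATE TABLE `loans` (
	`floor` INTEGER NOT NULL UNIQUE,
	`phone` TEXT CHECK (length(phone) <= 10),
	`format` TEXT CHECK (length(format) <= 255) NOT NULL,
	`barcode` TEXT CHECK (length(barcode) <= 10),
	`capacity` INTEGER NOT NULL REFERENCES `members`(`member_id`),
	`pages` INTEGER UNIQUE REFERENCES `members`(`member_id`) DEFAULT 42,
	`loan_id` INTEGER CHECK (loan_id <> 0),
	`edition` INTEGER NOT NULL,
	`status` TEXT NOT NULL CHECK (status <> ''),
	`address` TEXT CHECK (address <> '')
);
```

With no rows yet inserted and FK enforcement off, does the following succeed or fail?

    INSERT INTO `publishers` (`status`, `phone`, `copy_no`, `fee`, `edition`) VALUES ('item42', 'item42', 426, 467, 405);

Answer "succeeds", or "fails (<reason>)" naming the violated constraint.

NOT NULL columns: phone is supplied.
No constraint is violated.

succeeds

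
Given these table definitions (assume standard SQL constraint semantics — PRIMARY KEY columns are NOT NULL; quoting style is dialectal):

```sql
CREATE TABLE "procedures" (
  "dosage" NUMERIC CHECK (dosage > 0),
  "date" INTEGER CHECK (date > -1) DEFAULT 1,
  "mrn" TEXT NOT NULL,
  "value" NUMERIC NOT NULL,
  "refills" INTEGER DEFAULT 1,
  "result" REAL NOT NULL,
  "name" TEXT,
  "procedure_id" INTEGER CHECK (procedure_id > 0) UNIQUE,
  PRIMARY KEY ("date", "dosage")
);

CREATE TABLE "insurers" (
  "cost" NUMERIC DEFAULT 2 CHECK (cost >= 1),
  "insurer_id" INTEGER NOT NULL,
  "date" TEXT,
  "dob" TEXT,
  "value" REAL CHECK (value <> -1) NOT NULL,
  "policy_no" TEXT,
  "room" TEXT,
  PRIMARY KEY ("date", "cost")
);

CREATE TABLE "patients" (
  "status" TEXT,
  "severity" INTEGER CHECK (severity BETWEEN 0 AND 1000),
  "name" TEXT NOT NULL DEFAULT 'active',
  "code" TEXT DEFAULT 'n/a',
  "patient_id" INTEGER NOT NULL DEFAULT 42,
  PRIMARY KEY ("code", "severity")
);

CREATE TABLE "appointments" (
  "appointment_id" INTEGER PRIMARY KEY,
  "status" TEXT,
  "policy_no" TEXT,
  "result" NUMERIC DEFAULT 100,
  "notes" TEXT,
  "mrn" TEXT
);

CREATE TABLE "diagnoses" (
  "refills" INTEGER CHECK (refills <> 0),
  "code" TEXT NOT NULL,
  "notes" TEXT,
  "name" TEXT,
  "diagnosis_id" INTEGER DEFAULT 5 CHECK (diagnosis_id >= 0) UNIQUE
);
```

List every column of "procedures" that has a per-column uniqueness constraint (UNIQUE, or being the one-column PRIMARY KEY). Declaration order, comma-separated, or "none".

procedure_id

- dosage: part of a composite PRIMARY KEY — only the tuple is unique, not this column on its own.
- date: part of a composite PRIMARY KEY — only the tuple is unique, not this column on its own.
- mrn: no UNIQUE or single-column PK constraint.
- value: no UNIQUE or single-column PK constraint.
- refills: no UNIQUE or single-column PK constraint.
- result: no UNIQUE or single-column PK constraint.
- name: no UNIQUE or single-column PK constraint.
- procedure_id: declared UNIQUE → unique.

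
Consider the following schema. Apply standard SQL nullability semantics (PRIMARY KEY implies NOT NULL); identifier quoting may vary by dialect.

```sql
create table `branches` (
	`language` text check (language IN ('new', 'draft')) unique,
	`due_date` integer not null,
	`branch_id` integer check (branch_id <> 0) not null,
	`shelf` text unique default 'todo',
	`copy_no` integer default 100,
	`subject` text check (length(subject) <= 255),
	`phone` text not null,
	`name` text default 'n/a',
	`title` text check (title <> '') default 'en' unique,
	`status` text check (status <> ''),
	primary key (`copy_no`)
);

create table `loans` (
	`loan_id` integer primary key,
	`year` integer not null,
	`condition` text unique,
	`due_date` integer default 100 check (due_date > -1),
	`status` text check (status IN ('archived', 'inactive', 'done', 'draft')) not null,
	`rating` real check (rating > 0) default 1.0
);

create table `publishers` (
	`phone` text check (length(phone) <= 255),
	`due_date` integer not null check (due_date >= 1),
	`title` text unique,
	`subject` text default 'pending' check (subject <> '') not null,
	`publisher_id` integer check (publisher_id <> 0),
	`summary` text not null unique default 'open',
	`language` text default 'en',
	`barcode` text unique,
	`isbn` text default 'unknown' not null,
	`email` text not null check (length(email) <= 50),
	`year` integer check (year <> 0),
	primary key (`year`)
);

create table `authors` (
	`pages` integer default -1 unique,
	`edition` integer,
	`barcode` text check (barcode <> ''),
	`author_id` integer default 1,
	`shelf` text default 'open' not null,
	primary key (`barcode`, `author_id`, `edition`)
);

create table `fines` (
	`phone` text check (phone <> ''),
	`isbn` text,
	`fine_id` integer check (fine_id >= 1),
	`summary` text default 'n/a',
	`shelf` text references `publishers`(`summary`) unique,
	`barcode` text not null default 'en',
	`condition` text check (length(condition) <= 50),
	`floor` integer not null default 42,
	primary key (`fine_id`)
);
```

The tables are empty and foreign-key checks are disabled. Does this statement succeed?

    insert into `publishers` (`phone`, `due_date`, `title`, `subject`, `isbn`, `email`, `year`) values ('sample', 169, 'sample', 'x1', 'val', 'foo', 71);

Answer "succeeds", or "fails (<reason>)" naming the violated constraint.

succeeds

NOT NULL columns: due_date is supplied; email is supplied; isbn is supplied; subject is supplied; summary defaults to 'open'; year is supplied.
CHECK constraints: 'sample' satisfies (length(phone) <= 255); 169 satisfies (due_date >= 1); 'x1' satisfies (subject <> ''); 'foo' satisfies (length(email) <= 50); 71 satisfies (year <> 0).
No constraint is violated.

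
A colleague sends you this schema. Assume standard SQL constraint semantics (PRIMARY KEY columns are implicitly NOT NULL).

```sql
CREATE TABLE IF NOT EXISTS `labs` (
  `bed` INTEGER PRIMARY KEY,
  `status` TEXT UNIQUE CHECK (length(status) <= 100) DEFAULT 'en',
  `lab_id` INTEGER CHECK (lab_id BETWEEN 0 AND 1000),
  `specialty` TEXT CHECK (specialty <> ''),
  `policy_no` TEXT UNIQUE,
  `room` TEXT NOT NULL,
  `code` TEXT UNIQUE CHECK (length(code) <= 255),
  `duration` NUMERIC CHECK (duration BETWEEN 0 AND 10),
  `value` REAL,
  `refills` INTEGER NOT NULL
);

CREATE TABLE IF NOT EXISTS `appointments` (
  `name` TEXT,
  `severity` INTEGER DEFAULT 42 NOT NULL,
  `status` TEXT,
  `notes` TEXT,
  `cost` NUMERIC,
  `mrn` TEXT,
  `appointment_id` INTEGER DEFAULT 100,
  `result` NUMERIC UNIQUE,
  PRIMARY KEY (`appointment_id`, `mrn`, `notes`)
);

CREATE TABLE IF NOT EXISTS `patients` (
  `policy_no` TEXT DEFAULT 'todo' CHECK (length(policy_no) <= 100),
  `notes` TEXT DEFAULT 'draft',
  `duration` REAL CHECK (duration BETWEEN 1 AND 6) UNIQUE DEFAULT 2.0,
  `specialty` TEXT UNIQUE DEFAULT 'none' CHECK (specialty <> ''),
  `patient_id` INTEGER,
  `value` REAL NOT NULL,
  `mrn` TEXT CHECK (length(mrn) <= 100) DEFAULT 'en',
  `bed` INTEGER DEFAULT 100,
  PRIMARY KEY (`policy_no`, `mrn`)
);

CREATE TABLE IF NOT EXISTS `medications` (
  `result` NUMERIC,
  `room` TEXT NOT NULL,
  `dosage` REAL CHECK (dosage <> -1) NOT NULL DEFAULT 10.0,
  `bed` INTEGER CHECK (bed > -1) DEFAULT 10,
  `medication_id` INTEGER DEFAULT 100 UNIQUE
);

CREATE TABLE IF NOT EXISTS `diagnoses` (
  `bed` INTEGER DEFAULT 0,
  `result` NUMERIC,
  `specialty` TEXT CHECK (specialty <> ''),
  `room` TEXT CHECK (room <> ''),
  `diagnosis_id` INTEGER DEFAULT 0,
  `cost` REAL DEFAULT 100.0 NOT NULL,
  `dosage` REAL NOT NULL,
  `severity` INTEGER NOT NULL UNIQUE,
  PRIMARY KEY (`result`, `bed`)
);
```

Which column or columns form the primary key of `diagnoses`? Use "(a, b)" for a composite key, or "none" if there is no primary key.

(result, bed)

A table-level PRIMARY KEY clause names 2 columns: result, bed.
This is a composite key — the combination is unique, not each column individually.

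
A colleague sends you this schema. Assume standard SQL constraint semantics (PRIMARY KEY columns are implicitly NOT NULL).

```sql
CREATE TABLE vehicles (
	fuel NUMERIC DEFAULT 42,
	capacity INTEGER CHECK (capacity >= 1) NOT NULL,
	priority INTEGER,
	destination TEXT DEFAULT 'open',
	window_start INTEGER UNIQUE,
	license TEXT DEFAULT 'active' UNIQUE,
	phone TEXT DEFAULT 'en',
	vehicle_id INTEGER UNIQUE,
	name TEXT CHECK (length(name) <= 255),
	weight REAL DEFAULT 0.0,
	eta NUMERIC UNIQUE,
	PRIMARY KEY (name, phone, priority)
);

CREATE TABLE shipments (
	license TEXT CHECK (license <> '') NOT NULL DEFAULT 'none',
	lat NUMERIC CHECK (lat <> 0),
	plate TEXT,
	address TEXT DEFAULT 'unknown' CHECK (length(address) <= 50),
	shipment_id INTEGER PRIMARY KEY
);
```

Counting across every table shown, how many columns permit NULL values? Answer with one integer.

10

vehicles: 7 nullable (fuel, destination, window_start, license, vehicle_id, weight, eta — PK (name, phone, priority) and explicit NOT NULL columns excluded).
shipments: 3 nullable (lat, plate, address — PK (shipment_id) and explicit NOT NULL columns excluded).
Total: 7 + 3 = 10.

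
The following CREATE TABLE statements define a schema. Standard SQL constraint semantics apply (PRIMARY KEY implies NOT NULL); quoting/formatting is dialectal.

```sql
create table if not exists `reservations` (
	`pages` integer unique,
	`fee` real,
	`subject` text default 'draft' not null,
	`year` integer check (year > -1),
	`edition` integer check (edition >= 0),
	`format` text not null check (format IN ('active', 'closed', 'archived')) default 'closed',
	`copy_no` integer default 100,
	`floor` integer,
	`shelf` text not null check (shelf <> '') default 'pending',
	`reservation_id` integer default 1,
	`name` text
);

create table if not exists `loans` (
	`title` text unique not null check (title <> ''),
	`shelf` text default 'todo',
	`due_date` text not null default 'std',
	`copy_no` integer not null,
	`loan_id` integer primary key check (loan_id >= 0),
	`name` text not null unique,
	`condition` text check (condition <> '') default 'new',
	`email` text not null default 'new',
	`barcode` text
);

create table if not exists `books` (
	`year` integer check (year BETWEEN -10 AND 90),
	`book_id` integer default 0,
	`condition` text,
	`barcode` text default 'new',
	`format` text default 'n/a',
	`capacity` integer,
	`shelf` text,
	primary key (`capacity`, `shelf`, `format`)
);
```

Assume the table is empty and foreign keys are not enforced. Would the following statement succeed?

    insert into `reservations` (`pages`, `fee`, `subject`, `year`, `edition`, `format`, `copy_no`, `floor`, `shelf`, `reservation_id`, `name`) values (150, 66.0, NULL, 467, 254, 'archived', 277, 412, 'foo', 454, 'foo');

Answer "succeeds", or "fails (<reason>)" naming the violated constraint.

subject is explicitly set to NULL, but subject is declared NOT NULL.

fails (NOT NULL on subject)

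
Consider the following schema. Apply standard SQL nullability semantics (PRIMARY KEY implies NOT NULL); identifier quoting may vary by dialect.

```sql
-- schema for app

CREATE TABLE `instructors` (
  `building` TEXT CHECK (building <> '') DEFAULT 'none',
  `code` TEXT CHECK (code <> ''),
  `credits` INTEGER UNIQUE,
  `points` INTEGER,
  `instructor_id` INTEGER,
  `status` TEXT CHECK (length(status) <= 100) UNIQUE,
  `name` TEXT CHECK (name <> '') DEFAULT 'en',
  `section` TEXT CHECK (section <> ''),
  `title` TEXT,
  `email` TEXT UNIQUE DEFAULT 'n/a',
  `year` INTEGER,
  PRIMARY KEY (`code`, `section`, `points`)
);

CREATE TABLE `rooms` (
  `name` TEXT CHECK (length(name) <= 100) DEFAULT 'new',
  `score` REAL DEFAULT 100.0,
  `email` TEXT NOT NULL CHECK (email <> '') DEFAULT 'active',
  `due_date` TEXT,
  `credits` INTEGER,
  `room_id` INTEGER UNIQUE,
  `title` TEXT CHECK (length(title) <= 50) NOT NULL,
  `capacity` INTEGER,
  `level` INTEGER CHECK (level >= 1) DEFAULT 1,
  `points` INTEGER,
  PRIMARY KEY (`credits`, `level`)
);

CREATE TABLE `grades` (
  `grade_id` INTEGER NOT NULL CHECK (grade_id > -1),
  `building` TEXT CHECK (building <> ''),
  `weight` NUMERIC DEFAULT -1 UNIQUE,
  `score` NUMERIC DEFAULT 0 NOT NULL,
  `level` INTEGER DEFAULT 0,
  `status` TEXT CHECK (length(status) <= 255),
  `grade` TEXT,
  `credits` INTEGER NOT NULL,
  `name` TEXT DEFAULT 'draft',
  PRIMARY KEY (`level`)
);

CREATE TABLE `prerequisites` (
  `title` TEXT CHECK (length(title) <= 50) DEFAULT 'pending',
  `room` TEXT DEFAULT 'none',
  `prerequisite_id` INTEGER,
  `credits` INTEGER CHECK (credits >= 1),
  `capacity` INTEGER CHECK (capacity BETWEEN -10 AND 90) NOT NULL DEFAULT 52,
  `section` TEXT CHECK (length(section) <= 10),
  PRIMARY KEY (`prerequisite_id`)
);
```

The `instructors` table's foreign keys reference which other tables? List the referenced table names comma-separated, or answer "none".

No column in instructors has a REFERENCES clause.

none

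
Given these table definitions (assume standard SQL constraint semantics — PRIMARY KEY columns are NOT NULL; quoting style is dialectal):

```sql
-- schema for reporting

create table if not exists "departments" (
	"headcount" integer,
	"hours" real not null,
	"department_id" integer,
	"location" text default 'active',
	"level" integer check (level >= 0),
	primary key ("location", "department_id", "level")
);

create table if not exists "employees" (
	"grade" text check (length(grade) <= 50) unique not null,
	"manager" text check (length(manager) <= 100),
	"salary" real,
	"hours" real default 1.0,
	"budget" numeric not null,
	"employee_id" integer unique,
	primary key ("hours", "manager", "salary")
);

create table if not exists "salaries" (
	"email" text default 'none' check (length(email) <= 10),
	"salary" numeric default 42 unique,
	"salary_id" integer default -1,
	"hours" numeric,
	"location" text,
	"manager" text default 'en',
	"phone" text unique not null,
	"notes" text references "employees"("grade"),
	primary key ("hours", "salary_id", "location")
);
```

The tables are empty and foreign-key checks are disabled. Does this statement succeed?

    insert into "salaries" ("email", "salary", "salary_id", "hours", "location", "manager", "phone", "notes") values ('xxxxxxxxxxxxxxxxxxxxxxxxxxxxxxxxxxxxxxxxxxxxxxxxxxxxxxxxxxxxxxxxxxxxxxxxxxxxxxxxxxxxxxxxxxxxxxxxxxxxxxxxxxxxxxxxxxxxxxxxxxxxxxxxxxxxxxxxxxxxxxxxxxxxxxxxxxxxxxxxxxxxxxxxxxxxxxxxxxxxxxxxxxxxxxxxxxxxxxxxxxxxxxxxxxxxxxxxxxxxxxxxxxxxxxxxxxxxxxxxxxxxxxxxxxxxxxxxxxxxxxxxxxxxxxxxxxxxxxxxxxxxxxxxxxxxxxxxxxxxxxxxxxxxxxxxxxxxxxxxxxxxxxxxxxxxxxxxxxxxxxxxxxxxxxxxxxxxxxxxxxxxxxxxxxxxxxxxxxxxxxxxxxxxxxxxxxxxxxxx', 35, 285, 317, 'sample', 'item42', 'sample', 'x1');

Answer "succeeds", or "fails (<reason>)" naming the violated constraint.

fails (CHECK on email)

The value 'xxxxxxxxxxxxxxxxxxxxxxxxxxxxxxxxxxxxxxxxxxxxxxxxxxxxxxxxxxxxxxxxxxxxxxxxxxxxxxxxxxxxxxxxxxxxxxxxxxxxxxxxxxxxxxxxxxxxxxxxxxxxxxxxxxxxxxxxxxxxxxxxxxxxxxxxxxxxxxxxxxxxxxxxxxxxxxxxxxxxxxxxxxxxxxxxxxxxxxxxxxxxxxxxxxxxxxxxxxxxxxxxxxxxxxxxxxxxxxxxxxxxxxxxxxxxxxxxxxxxxxxxxxxxxxxxxxxxxxxxxxxxxxxxxxxxxxxxxxxxxxxxxxxxxxxxxxxxxxxxxxxxxxxxxxxxxxxxxxxxxxxxxxxxxxxxxxxxxxxxxxxxxxxxxxxxxxxxxxxxxxxxxxxxxxxxxxxxxxxx' for email violates CHECK (length(email) <= 10).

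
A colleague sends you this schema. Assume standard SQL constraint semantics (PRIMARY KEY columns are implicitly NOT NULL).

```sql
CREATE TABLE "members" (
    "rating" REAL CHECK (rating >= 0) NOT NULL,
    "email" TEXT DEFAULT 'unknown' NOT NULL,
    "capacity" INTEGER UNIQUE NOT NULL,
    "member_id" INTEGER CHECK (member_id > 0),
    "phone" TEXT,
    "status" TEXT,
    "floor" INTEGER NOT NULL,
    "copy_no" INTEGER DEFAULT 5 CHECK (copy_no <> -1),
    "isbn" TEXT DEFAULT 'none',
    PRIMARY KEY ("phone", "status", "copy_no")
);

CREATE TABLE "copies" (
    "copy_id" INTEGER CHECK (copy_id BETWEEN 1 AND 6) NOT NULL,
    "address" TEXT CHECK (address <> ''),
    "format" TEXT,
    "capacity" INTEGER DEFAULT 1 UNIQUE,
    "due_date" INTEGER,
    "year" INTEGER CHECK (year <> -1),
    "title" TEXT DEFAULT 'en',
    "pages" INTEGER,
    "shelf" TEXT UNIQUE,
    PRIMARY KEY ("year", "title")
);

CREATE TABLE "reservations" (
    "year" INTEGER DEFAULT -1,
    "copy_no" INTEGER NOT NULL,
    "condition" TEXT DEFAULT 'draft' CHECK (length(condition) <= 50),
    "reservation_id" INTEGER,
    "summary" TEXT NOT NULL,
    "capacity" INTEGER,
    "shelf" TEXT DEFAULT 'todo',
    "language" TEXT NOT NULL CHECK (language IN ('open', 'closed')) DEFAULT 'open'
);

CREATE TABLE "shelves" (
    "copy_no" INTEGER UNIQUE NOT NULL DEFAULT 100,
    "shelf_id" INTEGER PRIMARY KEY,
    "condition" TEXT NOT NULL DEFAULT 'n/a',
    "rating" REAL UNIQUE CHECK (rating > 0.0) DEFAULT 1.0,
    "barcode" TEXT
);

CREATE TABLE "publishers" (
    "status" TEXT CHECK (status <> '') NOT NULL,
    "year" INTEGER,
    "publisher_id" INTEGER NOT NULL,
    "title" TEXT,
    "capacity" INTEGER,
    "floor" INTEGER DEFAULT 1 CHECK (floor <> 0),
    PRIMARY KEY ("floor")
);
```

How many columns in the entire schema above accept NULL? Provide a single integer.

members: 2 nullable (member_id, isbn — PK (phone, status, copy_no) and explicit NOT NULL columns excluded).
copies: 6 nullable (address, format, capacity, due_date, pages, shelf — PK (year, title) and explicit NOT NULL columns excluded).
reservations: 5 nullable (year, condition, reservation_id, capacity, shelf — PK none and explicit NOT NULL columns excluded).
shelves: 2 nullable (rating, barcode — PK (shelf_id) and explicit NOT NULL columns excluded).
publishers: 3 nullable (year, title, capacity — PK (floor) and explicit NOT NULL columns excluded).
Total: 2 + 6 + 5 + 2 + 3 = 18.

18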